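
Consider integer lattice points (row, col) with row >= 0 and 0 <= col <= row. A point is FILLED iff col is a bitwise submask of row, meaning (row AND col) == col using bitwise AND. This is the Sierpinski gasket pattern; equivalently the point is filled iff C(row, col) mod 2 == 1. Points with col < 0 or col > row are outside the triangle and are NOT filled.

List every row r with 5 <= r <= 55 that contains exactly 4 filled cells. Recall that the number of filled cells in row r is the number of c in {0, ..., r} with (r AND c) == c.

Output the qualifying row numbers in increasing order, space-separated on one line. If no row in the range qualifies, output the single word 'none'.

Row r has 2^popcount(r) filled cells, so we need popcount(r) = log2(4) = 2.
Scan r = 5..55 and keep those with exactly 2 one-bits:
r=5=101 popcount=2 -> KEEP
r=6=110 popcount=2 -> KEEP
r=7=111 popcount=3 -> skip
r=8=1000 popcount=1 -> skip
r=9=1001 popcount=2 -> KEEP
r=10=1010 popcount=2 -> KEEP
r=11=1011 popcount=3 -> skip
r=12=1100 popcount=2 -> KEEP
r=13=1101 popcount=3 -> skip
r=14=1110 popcount=3 -> skip
r=15=1111 popcount=4 -> skip
r=16=10000 popcount=1 -> skip
r=17=10001 popcount=2 -> KEEP
r=18=10010 popcount=2 -> KEEP
r=19=10011 popcount=3 -> skip
r=20=10100 popcount=2 -> KEEP
r=21=10101 popcount=3 -> skip
r=22=10110 popcount=3 -> skip
r=23=10111 popcount=4 -> skip
r=24=11000 popcount=2 -> KEEP
r=25=11001 popcount=3 -> skip
r=26=11010 popcount=3 -> skip
r=27=11011 popcount=4 -> skip
r=28=11100 popcount=3 -> skip
r=29=11101 popcount=4 -> skip
r=30=11110 popcount=4 -> skip
r=31=11111 popcount=5 -> skip
r=32=100000 popcount=1 -> skip
r=33=100001 popcount=2 -> KEEP
r=34=100010 popcount=2 -> KEEP
r=35=100011 popcount=3 -> skip
r=36=100100 popcount=2 -> KEEP
r=37=100101 popcount=3 -> skip
r=38=100110 popcount=3 -> skip
r=39=100111 popcount=4 -> skip
r=40=101000 popcount=2 -> KEEP
r=41=101001 popcount=3 -> skip
r=42=101010 popcount=3 -> skip
r=43=101011 popcount=4 -> skip
r=44=101100 popcount=3 -> skip
r=45=101101 popcount=4 -> skip
r=46=101110 popcount=4 -> skip
r=47=101111 popcount=5 -> skip
r=48=110000 popcount=2 -> KEEP
r=49=110001 popcount=3 -> skip
r=50=110010 popcount=3 -> skip
r=51=110011 popcount=4 -> skip
r=52=110100 popcount=3 -> skip
r=53=110101 popcount=4 -> skip
r=54=110110 popcount=4 -> skip
r=55=110111 popcount=5 -> skip
Kept rows: 5 6 9 10 12 17 18 20 24 33 34 36 40 48

Answer: 5 6 9 10 12 17 18 20 24 33 34 36 40 48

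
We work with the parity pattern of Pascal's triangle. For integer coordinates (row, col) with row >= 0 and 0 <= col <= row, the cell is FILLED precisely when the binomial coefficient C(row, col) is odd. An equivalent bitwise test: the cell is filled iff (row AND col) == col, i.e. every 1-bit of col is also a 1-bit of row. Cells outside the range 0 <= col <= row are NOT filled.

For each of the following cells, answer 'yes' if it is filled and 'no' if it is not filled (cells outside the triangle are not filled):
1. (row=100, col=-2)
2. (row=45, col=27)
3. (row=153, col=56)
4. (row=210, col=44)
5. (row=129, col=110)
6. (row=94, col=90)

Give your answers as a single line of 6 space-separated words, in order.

(100,-2): col outside [0, 100] -> not filled
(45,27): row=0b101101, col=0b11011, row AND col = 0b1001 = 9; 9 != 27 -> empty
(153,56): row=0b10011001, col=0b111000, row AND col = 0b11000 = 24; 24 != 56 -> empty
(210,44): row=0b11010010, col=0b101100, row AND col = 0b0 = 0; 0 != 44 -> empty
(129,110): row=0b10000001, col=0b1101110, row AND col = 0b0 = 0; 0 != 110 -> empty
(94,90): row=0b1011110, col=0b1011010, row AND col = 0b1011010 = 90; 90 == 90 -> filled

Answer: no no no no no yes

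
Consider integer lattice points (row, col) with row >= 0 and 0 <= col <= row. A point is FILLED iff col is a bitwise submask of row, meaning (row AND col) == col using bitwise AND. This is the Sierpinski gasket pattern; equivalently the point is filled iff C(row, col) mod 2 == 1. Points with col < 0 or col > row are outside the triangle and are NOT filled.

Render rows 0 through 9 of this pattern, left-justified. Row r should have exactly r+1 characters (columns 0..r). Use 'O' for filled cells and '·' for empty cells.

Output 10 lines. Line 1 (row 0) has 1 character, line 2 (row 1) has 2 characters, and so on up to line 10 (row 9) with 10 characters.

Answer: O
OO
O·O
OOOO
O···O
OO··OO
O·O·O·O
OOOOOOOO
O·······O
OO······OO

Derivation:
r0=0: O
r1=1: OO
r2=10: O·O
r3=11: OOOO
r4=100: O···O
r5=101: OO··OO
r6=110: O·O·O·O
r7=111: OOOOOOOO
r8=1000: O·······O
r9=1001: OO······OO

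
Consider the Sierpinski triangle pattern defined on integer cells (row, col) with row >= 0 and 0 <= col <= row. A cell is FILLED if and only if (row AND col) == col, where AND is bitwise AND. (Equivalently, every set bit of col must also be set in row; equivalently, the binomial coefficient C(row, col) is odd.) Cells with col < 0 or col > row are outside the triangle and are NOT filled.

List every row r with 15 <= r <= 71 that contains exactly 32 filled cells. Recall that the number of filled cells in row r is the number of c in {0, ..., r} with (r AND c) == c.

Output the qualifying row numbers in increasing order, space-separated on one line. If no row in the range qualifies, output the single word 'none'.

Row r has 2^popcount(r) filled cells, so we need popcount(r) = log2(32) = 5.
Scan r = 15..71 and keep those with exactly 5 one-bits:
r=15=1111 popcount=4 -> skip
r=16=10000 popcount=1 -> skip
r=17=10001 popcount=2 -> skip
r=18=10010 popcount=2 -> skip
r=19=10011 popcount=3 -> skip
r=20=10100 popcount=2 -> skip
r=21=10101 popcount=3 -> skip
r=22=10110 popcount=3 -> skip
r=23=10111 popcount=4 -> skip
r=24=11000 popcount=2 -> skip
r=25=11001 popcount=3 -> skip
r=26=11010 popcount=3 -> skip
r=27=11011 popcount=4 -> skip
r=28=11100 popcount=3 -> skip
r=29=11101 popcount=4 -> skip
r=30=11110 popcount=4 -> skip
r=31=11111 popcount=5 -> KEEP
r=32=100000 popcount=1 -> skip
r=33=100001 popcount=2 -> skip
r=34=100010 popcount=2 -> skip
r=35=100011 popcount=3 -> skip
r=36=100100 popcount=2 -> skip
r=37=100101 popcount=3 -> skip
r=38=100110 popcount=3 -> skip
r=39=100111 popcount=4 -> skip
r=40=101000 popcount=2 -> skip
r=41=101001 popcount=3 -> skip
r=42=101010 popcount=3 -> skip
r=43=101011 popcount=4 -> skip
r=44=101100 popcount=3 -> skip
r=45=101101 popcount=4 -> skip
r=46=101110 popcount=4 -> skip
r=47=101111 popcount=5 -> KEEP
r=48=110000 popcount=2 -> skip
r=49=110001 popcount=3 -> skip
r=50=110010 popcount=3 -> skip
r=51=110011 popcount=4 -> skip
r=52=110100 popcount=3 -> skip
r=53=110101 popcount=4 -> skip
r=54=110110 popcount=4 -> skip
r=55=110111 popcount=5 -> KEEP
r=56=111000 popcount=3 -> skip
r=57=111001 popcount=4 -> skip
r=58=111010 popcount=4 -> skip
r=59=111011 popcount=5 -> KEEP
r=60=111100 popcount=4 -> skip
r=61=111101 popcount=5 -> KEEP
r=62=111110 popcount=5 -> KEEP
r=63=111111 popcount=6 -> skip
r=64=1000000 popcount=1 -> skip
r=65=1000001 popcount=2 -> skip
r=66=1000010 popcount=2 -> skip
r=67=1000011 popcount=3 -> skip
r=68=1000100 popcount=2 -> skip
r=69=1000101 popcount=3 -> skip
r=70=1000110 popcount=3 -> skip
r=71=1000111 popcount=4 -> skip
Kept rows: 31 47 55 59 61 62

Answer: 31 47 55 59 61 62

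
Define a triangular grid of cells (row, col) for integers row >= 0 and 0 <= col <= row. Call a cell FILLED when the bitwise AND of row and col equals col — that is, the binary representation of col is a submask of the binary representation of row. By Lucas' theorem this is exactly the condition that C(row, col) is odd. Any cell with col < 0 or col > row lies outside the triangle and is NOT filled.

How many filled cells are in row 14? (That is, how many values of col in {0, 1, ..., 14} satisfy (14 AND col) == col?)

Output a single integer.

14 in binary = 1110
popcount(14) = number of 1-bits in 1110 = 3
A col c satisfies (14 AND c) == c iff every set bit of c is also set in 14; each of the 3 set bits of 14 can independently be on or off in c.
count = 2^3 = 8

Answer: 8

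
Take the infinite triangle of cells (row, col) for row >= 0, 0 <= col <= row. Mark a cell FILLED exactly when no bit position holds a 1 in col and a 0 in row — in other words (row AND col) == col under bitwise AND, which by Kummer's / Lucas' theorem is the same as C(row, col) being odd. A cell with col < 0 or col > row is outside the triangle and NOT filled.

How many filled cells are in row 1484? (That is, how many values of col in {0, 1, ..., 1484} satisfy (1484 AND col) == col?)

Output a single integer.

1484 in binary = 10111001100
popcount(1484) = number of 1-bits in 10111001100 = 6
A col c satisfies (1484 AND c) == c iff every set bit of c is also set in 1484; each of the 6 set bits of 1484 can independently be on or off in c.
count = 2^6 = 64

Answer: 64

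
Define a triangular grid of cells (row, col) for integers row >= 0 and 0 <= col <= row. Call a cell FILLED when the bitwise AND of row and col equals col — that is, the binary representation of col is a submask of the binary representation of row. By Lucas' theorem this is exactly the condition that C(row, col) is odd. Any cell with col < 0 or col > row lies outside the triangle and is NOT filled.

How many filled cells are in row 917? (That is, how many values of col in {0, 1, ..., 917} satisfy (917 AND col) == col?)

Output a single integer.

Answer: 64

Derivation:
917 in binary = 1110010101
popcount(917) = number of 1-bits in 1110010101 = 6
A col c satisfies (917 AND c) == c iff every set bit of c is also set in 917; each of the 6 set bits of 917 can independently be on or off in c.
count = 2^6 = 64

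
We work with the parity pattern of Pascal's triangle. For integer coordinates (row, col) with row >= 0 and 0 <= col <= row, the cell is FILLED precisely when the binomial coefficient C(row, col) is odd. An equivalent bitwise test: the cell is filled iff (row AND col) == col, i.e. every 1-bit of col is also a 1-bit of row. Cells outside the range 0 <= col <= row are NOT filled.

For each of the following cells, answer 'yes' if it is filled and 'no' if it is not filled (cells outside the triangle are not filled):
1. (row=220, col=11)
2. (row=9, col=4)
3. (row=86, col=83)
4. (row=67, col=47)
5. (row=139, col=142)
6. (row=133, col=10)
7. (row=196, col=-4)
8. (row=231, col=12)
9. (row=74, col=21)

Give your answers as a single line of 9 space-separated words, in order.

(220,11): row=0b11011100, col=0b1011, row AND col = 0b1000 = 8; 8 != 11 -> empty
(9,4): row=0b1001, col=0b100, row AND col = 0b0 = 0; 0 != 4 -> empty
(86,83): row=0b1010110, col=0b1010011, row AND col = 0b1010010 = 82; 82 != 83 -> empty
(67,47): row=0b1000011, col=0b101111, row AND col = 0b11 = 3; 3 != 47 -> empty
(139,142): col outside [0, 139] -> not filled
(133,10): row=0b10000101, col=0b1010, row AND col = 0b0 = 0; 0 != 10 -> empty
(196,-4): col outside [0, 196] -> not filled
(231,12): row=0b11100111, col=0b1100, row AND col = 0b100 = 4; 4 != 12 -> empty
(74,21): row=0b1001010, col=0b10101, row AND col = 0b0 = 0; 0 != 21 -> empty

Answer: no no no no no no no no no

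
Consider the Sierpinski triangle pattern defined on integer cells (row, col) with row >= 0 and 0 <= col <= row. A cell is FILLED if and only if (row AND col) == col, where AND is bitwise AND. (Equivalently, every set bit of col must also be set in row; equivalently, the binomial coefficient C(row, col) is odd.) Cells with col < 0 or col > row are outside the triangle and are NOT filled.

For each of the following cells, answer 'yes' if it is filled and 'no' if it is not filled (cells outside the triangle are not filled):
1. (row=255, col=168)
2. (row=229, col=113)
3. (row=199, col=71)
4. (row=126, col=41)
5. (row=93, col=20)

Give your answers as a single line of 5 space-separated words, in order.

Answer: yes no yes no yes

Derivation:
(255,168): row=0b11111111, col=0b10101000, row AND col = 0b10101000 = 168; 168 == 168 -> filled
(229,113): row=0b11100101, col=0b1110001, row AND col = 0b1100001 = 97; 97 != 113 -> empty
(199,71): row=0b11000111, col=0b1000111, row AND col = 0b1000111 = 71; 71 == 71 -> filled
(126,41): row=0b1111110, col=0b101001, row AND col = 0b101000 = 40; 40 != 41 -> empty
(93,20): row=0b1011101, col=0b10100, row AND col = 0b10100 = 20; 20 == 20 -> filled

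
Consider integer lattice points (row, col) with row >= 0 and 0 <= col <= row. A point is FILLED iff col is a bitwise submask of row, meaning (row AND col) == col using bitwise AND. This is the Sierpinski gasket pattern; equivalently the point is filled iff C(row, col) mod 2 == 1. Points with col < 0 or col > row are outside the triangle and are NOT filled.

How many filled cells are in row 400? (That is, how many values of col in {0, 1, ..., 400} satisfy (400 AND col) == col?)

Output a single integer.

400 in binary = 110010000
popcount(400) = number of 1-bits in 110010000 = 3
A col c satisfies (400 AND c) == c iff every set bit of c is also set in 400; each of the 3 set bits of 400 can independently be on or off in c.
count = 2^3 = 8

Answer: 8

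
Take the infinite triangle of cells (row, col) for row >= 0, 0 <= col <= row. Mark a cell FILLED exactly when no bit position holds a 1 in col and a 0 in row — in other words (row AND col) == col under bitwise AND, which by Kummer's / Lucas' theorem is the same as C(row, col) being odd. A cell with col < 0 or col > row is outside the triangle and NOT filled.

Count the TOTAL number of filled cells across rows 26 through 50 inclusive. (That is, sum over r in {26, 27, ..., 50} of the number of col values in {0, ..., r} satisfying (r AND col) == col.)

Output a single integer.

Answer: 278

Derivation:
r26=11010 pc3: +8 =8
r27=11011 pc4: +16 =24
r28=11100 pc3: +8 =32
r29=11101 pc4: +16 =48
r30=11110 pc4: +16 =64
r31=11111 pc5: +32 =96
r32=100000 pc1: +2 =98
r33=100001 pc2: +4 =102
r34=100010 pc2: +4 =106
r35=100011 pc3: +8 =114
r36=100100 pc2: +4 =118
r37=100101 pc3: +8 =126
r38=100110 pc3: +8 =134
r39=100111 pc4: +16 =150
r40=101000 pc2: +4 =154
r41=101001 pc3: +8 =162
r42=101010 pc3: +8 =170
r43=101011 pc4: +16 =186
r44=101100 pc3: +8 =194
r45=101101 pc4: +16 =210
r46=101110 pc4: +16 =226
r47=101111 pc5: +32 =258
r48=110000 pc2: +4 =262
r49=110001 pc3: +8 =270
r50=110010 pc3: +8 =278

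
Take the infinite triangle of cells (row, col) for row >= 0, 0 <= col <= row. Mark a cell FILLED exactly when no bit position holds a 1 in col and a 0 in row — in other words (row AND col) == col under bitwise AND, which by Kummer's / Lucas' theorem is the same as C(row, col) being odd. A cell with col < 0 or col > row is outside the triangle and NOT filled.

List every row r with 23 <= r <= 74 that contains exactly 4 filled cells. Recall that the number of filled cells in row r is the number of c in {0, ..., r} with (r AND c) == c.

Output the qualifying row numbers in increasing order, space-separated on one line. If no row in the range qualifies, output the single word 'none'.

Answer: 24 33 34 36 40 48 65 66 68 72

Derivation:
Row r has 2^popcount(r) filled cells, so we need popcount(r) = log2(4) = 2.
Scan r = 23..74 and keep those with exactly 2 one-bits:
r=23=10111 popcount=4 -> skip
r=24=11000 popcount=2 -> KEEP
r=25=11001 popcount=3 -> skip
r=26=11010 popcount=3 -> skip
r=27=11011 popcount=4 -> skip
r=28=11100 popcount=3 -> skip
r=29=11101 popcount=4 -> skip
r=30=11110 popcount=4 -> skip
r=31=11111 popcount=5 -> skip
r=32=100000 popcount=1 -> skip
r=33=100001 popcount=2 -> KEEP
r=34=100010 popcount=2 -> KEEP
r=35=100011 popcount=3 -> skip
r=36=100100 popcount=2 -> KEEP
r=37=100101 popcount=3 -> skip
r=38=100110 popcount=3 -> skip
r=39=100111 popcount=4 -> skip
r=40=101000 popcount=2 -> KEEP
r=41=101001 popcount=3 -> skip
r=42=101010 popcount=3 -> skip
r=43=101011 popcount=4 -> skip
r=44=101100 popcount=3 -> skip
r=45=101101 popcount=4 -> skip
r=46=101110 popcount=4 -> skip
r=47=101111 popcount=5 -> skip
r=48=110000 popcount=2 -> KEEP
r=49=110001 popcount=3 -> skip
r=50=110010 popcount=3 -> skip
r=51=110011 popcount=4 -> skip
r=52=110100 popcount=3 -> skip
r=53=110101 popcount=4 -> skip
r=54=110110 popcount=4 -> skip
r=55=110111 popcount=5 -> skip
r=56=111000 popcount=3 -> skip
r=57=111001 popcount=4 -> skip
r=58=111010 popcount=4 -> skip
r=59=111011 popcount=5 -> skip
r=60=111100 popcount=4 -> skip
r=61=111101 popcount=5 -> skip
r=62=111110 popcount=5 -> skip
r=63=111111 popcount=6 -> skip
r=64=1000000 popcount=1 -> skip
r=65=1000001 popcount=2 -> KEEP
r=66=1000010 popcount=2 -> KEEP
r=67=1000011 popcount=3 -> skip
r=68=1000100 popcount=2 -> KEEP
r=69=1000101 popcount=3 -> skip
r=70=1000110 popcount=3 -> skip
r=71=1000111 popcount=4 -> skip
r=72=1001000 popcount=2 -> KEEP
r=73=1001001 popcount=3 -> skip
r=74=1001010 popcount=3 -> skip
Kept rows: 24 33 34 36 40 48 65 66 68 72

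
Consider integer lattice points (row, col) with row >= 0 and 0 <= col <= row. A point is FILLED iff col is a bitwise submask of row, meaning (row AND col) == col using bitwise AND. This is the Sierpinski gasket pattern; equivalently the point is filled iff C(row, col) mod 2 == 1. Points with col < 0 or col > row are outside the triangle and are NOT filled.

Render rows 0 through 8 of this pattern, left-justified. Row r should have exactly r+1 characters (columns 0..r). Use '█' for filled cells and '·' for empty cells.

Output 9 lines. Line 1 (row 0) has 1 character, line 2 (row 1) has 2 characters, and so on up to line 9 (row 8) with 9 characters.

r0=0: █
r1=1: ██
r2=10: █·█
r3=11: ████
r4=100: █···█
r5=101: ██··██
r6=110: █·█·█·█
r7=111: ████████
r8=1000: █·······█

Answer: █
██
█·█
████
█···█
██··██
█·█·█·█
████████
█·······█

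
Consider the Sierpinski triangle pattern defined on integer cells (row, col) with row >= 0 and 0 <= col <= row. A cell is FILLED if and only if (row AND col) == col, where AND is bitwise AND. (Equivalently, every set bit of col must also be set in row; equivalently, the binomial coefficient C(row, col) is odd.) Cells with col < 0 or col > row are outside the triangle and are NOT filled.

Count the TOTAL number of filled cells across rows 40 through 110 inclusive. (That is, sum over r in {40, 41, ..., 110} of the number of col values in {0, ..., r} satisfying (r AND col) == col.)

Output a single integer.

Answer: 1178

Derivation:
r40=101000 pc2: +4 =4
r41=101001 pc3: +8 =12
r42=101010 pc3: +8 =20
r43=101011 pc4: +16 =36
r44=101100 pc3: +8 =44
r45=101101 pc4: +16 =60
r46=101110 pc4: +16 =76
r47=101111 pc5: +32 =108
r48=110000 pc2: +4 =112
r49=110001 pc3: +8 =120
r50=110010 pc3: +8 =128
r51=110011 pc4: +16 =144
r52=110100 pc3: +8 =152
r53=110101 pc4: +16 =168
r54=110110 pc4: +16 =184
r55=110111 pc5: +32 =216
r56=111000 pc3: +8 =224
r57=111001 pc4: +16 =240
r58=111010 pc4: +16 =256
r59=111011 pc5: +32 =288
r60=111100 pc4: +16 =304
r61=111101 pc5: +32 =336
r62=111110 pc5: +32 =368
r63=111111 pc6: +64 =432
r64=1000000 pc1: +2 =434
r65=1000001 pc2: +4 =438
r66=1000010 pc2: +4 =442
r67=1000011 pc3: +8 =450
r68=1000100 pc2: +4 =454
r69=1000101 pc3: +8 =462
r70=1000110 pc3: +8 =470
r71=1000111 pc4: +16 =486
r72=1001000 pc2: +4 =490
r73=1001001 pc3: +8 =498
r74=1001010 pc3: +8 =506
r75=1001011 pc4: +16 =522
r76=1001100 pc3: +8 =530
r77=1001101 pc4: +16 =546
r78=1001110 pc4: +16 =562
r79=1001111 pc5: +32 =594
r80=1010000 pc2: +4 =598
r81=1010001 pc3: +8 =606
r82=1010010 pc3: +8 =614
r83=1010011 pc4: +16 =630
r84=1010100 pc3: +8 =638
r85=1010101 pc4: +16 =654
r86=1010110 pc4: +16 =670
r87=1010111 pc5: +32 =702
r88=1011000 pc3: +8 =710
r89=1011001 pc4: +16 =726
r90=1011010 pc4: +16 =742
r91=1011011 pc5: +32 =774
r92=1011100 pc4: +16 =790
r93=1011101 pc5: +32 =822
r94=1011110 pc5: +32 =854
r95=1011111 pc6: +64 =918
r96=1100000 pc2: +4 =922
r97=1100001 pc3: +8 =930
r98=1100010 pc3: +8 =938
r99=1100011 pc4: +16 =954
r100=1100100 pc3: +8 =962
r101=1100101 pc4: +16 =978
r102=1100110 pc4: +16 =994
r103=1100111 pc5: +32 =1026
r104=1101000 pc3: +8 =1034
r105=1101001 pc4: +16 =1050
r106=1101010 pc4: +16 =1066
r107=1101011 pc5: +32 =1098
r108=1101100 pc4: +16 =1114
r109=1101101 pc5: +32 =1146
r110=1101110 pc5: +32 =1178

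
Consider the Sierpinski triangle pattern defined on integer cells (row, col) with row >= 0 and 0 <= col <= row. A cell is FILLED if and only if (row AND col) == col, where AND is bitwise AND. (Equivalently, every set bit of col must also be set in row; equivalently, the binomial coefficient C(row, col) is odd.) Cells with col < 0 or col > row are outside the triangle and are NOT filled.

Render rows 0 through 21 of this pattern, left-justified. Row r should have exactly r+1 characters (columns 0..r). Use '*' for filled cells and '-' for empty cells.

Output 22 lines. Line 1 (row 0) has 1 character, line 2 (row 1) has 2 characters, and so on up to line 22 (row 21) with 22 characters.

Answer: *
**
*-*
****
*---*
**--**
*-*-*-*
********
*-------*
**------**
*-*-----*-*
****----****
*---*---*---*
**--**--**--**
*-*-*-*-*-*-*-*
****************
*---------------*
**--------------**
*-*-------------*-*
****------------****
*---*-----------*---*
**--**----------**--**

Derivation:
r0=0: *
r1=1: **
r2=10: *-*
r3=11: ****
r4=100: *---*
r5=101: **--**
r6=110: *-*-*-*
r7=111: ********
r8=1000: *-------*
r9=1001: **------**
r10=1010: *-*-----*-*
r11=1011: ****----****
r12=1100: *---*---*---*
r13=1101: **--**--**--**
r14=1110: *-*-*-*-*-*-*-*
r15=1111: ****************
r16=10000: *---------------*
r17=10001: **--------------**
r18=10010: *-*-------------*-*
r19=10011: ****------------****
r20=10100: *---*-----------*---*
r21=10101: **--**----------**--**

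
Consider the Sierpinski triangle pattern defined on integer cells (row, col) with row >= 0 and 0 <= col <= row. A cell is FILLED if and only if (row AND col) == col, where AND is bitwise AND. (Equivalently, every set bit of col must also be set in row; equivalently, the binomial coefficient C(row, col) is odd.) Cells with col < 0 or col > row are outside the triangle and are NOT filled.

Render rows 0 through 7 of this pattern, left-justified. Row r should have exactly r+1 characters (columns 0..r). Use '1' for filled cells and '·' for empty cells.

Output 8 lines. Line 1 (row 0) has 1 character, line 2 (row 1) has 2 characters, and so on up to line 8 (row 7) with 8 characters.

r0=0: 1
r1=1: 11
r2=10: 1·1
r3=11: 1111
r4=100: 1···1
r5=101: 11··11
r6=110: 1·1·1·1
r7=111: 11111111

Answer: 1
11
1·1
1111
1···1
11··11
1·1·1·1
11111111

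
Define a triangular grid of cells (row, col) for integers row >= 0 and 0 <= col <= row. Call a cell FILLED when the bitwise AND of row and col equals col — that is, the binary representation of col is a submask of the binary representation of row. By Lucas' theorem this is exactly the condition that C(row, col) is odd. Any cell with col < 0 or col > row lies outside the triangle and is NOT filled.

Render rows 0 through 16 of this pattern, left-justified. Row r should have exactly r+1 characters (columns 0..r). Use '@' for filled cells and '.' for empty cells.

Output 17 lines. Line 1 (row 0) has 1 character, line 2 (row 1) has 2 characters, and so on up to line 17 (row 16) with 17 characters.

r0=0: @
r1=1: @@
r2=10: @.@
r3=11: @@@@
r4=100: @...@
r5=101: @@..@@
r6=110: @.@.@.@
r7=111: @@@@@@@@
r8=1000: @.......@
r9=1001: @@......@@
r10=1010: @.@.....@.@
r11=1011: @@@@....@@@@
r12=1100: @...@...@...@
r13=1101: @@..@@..@@..@@
r14=1110: @.@.@.@.@.@.@.@
r15=1111: @@@@@@@@@@@@@@@@
r16=10000: @...............@

Answer: @
@@
@.@
@@@@
@...@
@@..@@
@.@.@.@
@@@@@@@@
@.......@
@@......@@
@.@.....@.@
@@@@....@@@@
@...@...@...@
@@..@@..@@..@@
@.@.@.@.@.@.@.@
@@@@@@@@@@@@@@@@
@...............@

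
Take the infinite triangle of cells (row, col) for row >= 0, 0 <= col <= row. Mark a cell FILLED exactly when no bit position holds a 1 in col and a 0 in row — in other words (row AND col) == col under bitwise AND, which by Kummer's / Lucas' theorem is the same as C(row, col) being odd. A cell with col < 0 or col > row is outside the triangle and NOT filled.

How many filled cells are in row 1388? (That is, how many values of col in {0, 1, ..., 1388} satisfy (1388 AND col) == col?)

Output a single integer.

1388 in binary = 10101101100
popcount(1388) = number of 1-bits in 10101101100 = 6
A col c satisfies (1388 AND c) == c iff every set bit of c is also set in 1388; each of the 6 set bits of 1388 can independently be on or off in c.
count = 2^6 = 64

Answer: 64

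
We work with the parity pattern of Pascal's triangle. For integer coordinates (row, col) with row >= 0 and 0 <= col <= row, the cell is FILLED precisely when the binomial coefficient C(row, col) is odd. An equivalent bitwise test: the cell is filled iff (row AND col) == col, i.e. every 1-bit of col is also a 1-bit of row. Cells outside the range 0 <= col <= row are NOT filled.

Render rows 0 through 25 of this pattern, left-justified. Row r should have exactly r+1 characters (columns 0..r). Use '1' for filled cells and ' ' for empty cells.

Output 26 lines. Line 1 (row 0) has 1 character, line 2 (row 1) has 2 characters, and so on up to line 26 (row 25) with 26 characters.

r0=0: 1
r1=1: 11
r2=10: 1 1
r3=11: 1111
r4=100: 1   1
r5=101: 11  11
r6=110: 1 1 1 1
r7=111: 11111111
r8=1000: 1       1
r9=1001: 11      11
r10=1010: 1 1     1 1
r11=1011: 1111    1111
r12=1100: 1   1   1   1
r13=1101: 11  11  11  11
r14=1110: 1 1 1 1 1 1 1 1
r15=1111: 1111111111111111
r16=10000: 1               1
r17=10001: 11              11
r18=10010: 1 1             1 1
r19=10011: 1111            1111
r20=10100: 1   1           1   1
r21=10101: 11  11          11  11
r22=10110: 1 1 1 1         1 1 1 1
r23=10111: 11111111        11111111
r24=11000: 1       1       1       1
r25=11001: 11      11      11      11

Answer: 1
11
1 1
1111
1   1
11  11
1 1 1 1
11111111
1       1
11      11
1 1     1 1
1111    1111
1   1   1   1
11  11  11  11
1 1 1 1 1 1 1 1
1111111111111111
1               1
11              11
1 1             1 1
1111            1111
1   1           1   1
11  11          11  11
1 1 1 1         1 1 1 1
11111111        11111111
1       1       1       1
11      11      11      11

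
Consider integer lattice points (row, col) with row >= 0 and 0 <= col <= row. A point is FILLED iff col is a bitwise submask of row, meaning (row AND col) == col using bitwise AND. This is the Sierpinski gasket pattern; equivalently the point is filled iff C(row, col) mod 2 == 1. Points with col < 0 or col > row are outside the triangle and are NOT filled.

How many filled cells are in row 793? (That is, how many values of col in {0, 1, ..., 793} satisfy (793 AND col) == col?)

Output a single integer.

793 in binary = 1100011001
popcount(793) = number of 1-bits in 1100011001 = 5
A col c satisfies (793 AND c) == c iff every set bit of c is also set in 793; each of the 5 set bits of 793 can independently be on or off in c.
count = 2^5 = 32

Answer: 32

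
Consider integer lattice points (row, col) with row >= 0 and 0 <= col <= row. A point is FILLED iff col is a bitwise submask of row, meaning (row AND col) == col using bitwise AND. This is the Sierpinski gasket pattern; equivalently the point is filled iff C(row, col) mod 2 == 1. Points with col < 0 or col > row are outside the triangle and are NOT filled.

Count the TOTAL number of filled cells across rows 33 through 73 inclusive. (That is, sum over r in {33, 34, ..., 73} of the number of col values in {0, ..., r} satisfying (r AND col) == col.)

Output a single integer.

Answer: 550

Derivation:
r33=100001 pc2: +4 =4
r34=100010 pc2: +4 =8
r35=100011 pc3: +8 =16
r36=100100 pc2: +4 =20
r37=100101 pc3: +8 =28
r38=100110 pc3: +8 =36
r39=100111 pc4: +16 =52
r40=101000 pc2: +4 =56
r41=101001 pc3: +8 =64
r42=101010 pc3: +8 =72
r43=101011 pc4: +16 =88
r44=101100 pc3: +8 =96
r45=101101 pc4: +16 =112
r46=101110 pc4: +16 =128
r47=101111 pc5: +32 =160
r48=110000 pc2: +4 =164
r49=110001 pc3: +8 =172
r50=110010 pc3: +8 =180
r51=110011 pc4: +16 =196
r52=110100 pc3: +8 =204
r53=110101 pc4: +16 =220
r54=110110 pc4: +16 =236
r55=110111 pc5: +32 =268
r56=111000 pc3: +8 =276
r57=111001 pc4: +16 =292
r58=111010 pc4: +16 =308
r59=111011 pc5: +32 =340
r60=111100 pc4: +16 =356
r61=111101 pc5: +32 =388
r62=111110 pc5: +32 =420
r63=111111 pc6: +64 =484
r64=1000000 pc1: +2 =486
r65=1000001 pc2: +4 =490
r66=1000010 pc2: +4 =494
r67=1000011 pc3: +8 =502
r68=1000100 pc2: +4 =506
r69=1000101 pc3: +8 =514
r70=1000110 pc3: +8 =522
r71=1000111 pc4: +16 =538
r72=1001000 pc2: +4 =542
r73=1001001 pc3: +8 =550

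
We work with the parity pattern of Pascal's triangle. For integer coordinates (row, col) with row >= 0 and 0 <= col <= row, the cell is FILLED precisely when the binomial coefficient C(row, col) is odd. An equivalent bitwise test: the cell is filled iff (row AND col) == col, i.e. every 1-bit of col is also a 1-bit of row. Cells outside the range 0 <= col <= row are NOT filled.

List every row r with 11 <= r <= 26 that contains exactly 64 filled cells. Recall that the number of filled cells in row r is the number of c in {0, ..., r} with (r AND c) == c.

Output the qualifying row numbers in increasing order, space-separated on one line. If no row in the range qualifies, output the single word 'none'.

Answer: none

Derivation:
Row r has 2^popcount(r) filled cells, so we need popcount(r) = log2(64) = 6.
Scan r = 11..26 and keep those with exactly 6 one-bits:
r=11=1011 popcount=3 -> skip
r=12=1100 popcount=2 -> skip
r=13=1101 popcount=3 -> skip
r=14=1110 popcount=3 -> skip
r=15=1111 popcount=4 -> skip
r=16=10000 popcount=1 -> skip
r=17=10001 popcount=2 -> skip
r=18=10010 popcount=2 -> skip
r=19=10011 popcount=3 -> skip
r=20=10100 popcount=2 -> skip
r=21=10101 popcount=3 -> skip
r=22=10110 popcount=3 -> skip
r=23=10111 popcount=4 -> skip
r=24=11000 popcount=2 -> skip
r=25=11001 popcount=3 -> skip
r=26=11010 popcount=3 -> skip
Kept rows: none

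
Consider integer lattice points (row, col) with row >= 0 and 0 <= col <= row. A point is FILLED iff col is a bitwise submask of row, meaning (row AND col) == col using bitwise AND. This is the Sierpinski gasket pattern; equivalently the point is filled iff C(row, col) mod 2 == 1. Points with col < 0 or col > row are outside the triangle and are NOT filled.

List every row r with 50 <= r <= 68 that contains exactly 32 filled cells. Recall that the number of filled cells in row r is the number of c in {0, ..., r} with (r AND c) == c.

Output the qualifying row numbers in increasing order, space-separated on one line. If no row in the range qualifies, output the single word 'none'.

Row r has 2^popcount(r) filled cells, so we need popcount(r) = log2(32) = 5.
Scan r = 50..68 and keep those with exactly 5 one-bits:
r=50=110010 popcount=3 -> skip
r=51=110011 popcount=4 -> skip
r=52=110100 popcount=3 -> skip
r=53=110101 popcount=4 -> skip
r=54=110110 popcount=4 -> skip
r=55=110111 popcount=5 -> KEEP
r=56=111000 popcount=3 -> skip
r=57=111001 popcount=4 -> skip
r=58=111010 popcount=4 -> skip
r=59=111011 popcount=5 -> KEEP
r=60=111100 popcount=4 -> skip
r=61=111101 popcount=5 -> KEEP
r=62=111110 popcount=5 -> KEEP
r=63=111111 popcount=6 -> skip
r=64=1000000 popcount=1 -> skip
r=65=1000001 popcount=2 -> skip
r=66=1000010 popcount=2 -> skip
r=67=1000011 popcount=3 -> skip
r=68=1000100 popcount=2 -> skip
Kept rows: 55 59 61 62

Answer: 55 59 61 62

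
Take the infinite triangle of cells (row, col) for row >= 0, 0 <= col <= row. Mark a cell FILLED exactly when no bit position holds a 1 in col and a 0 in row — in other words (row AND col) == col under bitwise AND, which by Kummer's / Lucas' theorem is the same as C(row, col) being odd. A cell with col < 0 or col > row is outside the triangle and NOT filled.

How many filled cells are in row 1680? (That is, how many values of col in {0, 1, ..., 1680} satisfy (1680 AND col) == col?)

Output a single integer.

Answer: 16

Derivation:
1680 in binary = 11010010000
popcount(1680) = number of 1-bits in 11010010000 = 4
A col c satisfies (1680 AND c) == c iff every set bit of c is also set in 1680; each of the 4 set bits of 1680 can independently be on or off in c.
count = 2^4 = 16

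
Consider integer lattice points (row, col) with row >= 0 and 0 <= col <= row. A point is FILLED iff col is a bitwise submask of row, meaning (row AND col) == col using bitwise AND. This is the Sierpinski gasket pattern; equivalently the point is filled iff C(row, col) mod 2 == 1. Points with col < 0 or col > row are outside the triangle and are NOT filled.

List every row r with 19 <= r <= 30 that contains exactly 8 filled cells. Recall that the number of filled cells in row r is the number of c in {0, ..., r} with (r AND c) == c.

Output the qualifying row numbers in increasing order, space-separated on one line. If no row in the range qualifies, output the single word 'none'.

Answer: 19 21 22 25 26 28

Derivation:
Row r has 2^popcount(r) filled cells, so we need popcount(r) = log2(8) = 3.
Scan r = 19..30 and keep those with exactly 3 one-bits:
r=19=10011 popcount=3 -> KEEP
r=20=10100 popcount=2 -> skip
r=21=10101 popcount=3 -> KEEP
r=22=10110 popcount=3 -> KEEP
r=23=10111 popcount=4 -> skip
r=24=11000 popcount=2 -> skip
r=25=11001 popcount=3 -> KEEP
r=26=11010 popcount=3 -> KEEP
r=27=11011 popcount=4 -> skip
r=28=11100 popcount=3 -> KEEP
r=29=11101 popcount=4 -> skip
r=30=11110 popcount=4 -> skip
Kept rows: 19 21 22 25 26 28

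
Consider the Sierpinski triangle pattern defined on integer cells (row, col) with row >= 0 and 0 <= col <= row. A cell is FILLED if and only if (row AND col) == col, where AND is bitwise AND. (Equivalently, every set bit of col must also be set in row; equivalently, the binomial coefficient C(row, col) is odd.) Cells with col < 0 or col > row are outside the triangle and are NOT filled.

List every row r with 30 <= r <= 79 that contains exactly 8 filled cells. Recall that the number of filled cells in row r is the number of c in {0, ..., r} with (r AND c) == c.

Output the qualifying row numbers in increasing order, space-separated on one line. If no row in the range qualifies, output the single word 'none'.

Row r has 2^popcount(r) filled cells, so we need popcount(r) = log2(8) = 3.
Scan r = 30..79 and keep those with exactly 3 one-bits:
r=30=11110 popcount=4 -> skip
r=31=11111 popcount=5 -> skip
r=32=100000 popcount=1 -> skip
r=33=100001 popcount=2 -> skip
r=34=100010 popcount=2 -> skip
r=35=100011 popcount=3 -> KEEP
r=36=100100 popcount=2 -> skip
r=37=100101 popcount=3 -> KEEP
r=38=100110 popcount=3 -> KEEP
r=39=100111 popcount=4 -> skip
r=40=101000 popcount=2 -> skip
r=41=101001 popcount=3 -> KEEP
r=42=101010 popcount=3 -> KEEP
r=43=101011 popcount=4 -> skip
r=44=101100 popcount=3 -> KEEP
r=45=101101 popcount=4 -> skip
r=46=101110 popcount=4 -> skip
r=47=101111 popcount=5 -> skip
r=48=110000 popcount=2 -> skip
r=49=110001 popcount=3 -> KEEP
r=50=110010 popcount=3 -> KEEP
r=51=110011 popcount=4 -> skip
r=52=110100 popcount=3 -> KEEP
r=53=110101 popcount=4 -> skip
r=54=110110 popcount=4 -> skip
r=55=110111 popcount=5 -> skip
r=56=111000 popcount=3 -> KEEP
r=57=111001 popcount=4 -> skip
r=58=111010 popcount=4 -> skip
r=59=111011 popcount=5 -> skip
r=60=111100 popcount=4 -> skip
r=61=111101 popcount=5 -> skip
r=62=111110 popcount=5 -> skip
r=63=111111 popcount=6 -> skip
r=64=1000000 popcount=1 -> skip
r=65=1000001 popcount=2 -> skip
r=66=1000010 popcount=2 -> skip
r=67=1000011 popcount=3 -> KEEP
r=68=1000100 popcount=2 -> skip
r=69=1000101 popcount=3 -> KEEP
r=70=1000110 popcount=3 -> KEEP
r=71=1000111 popcount=4 -> skip
r=72=1001000 popcount=2 -> skip
r=73=1001001 popcount=3 -> KEEP
r=74=1001010 popcount=3 -> KEEP
r=75=1001011 popcount=4 -> skip
r=76=1001100 popcount=3 -> KEEP
r=77=1001101 popcount=4 -> skip
r=78=1001110 popcount=4 -> skip
r=79=1001111 popcount=5 -> skip
Kept rows: 35 37 38 41 42 44 49 50 52 56 67 69 70 73 74 76

Answer: 35 37 38 41 42 44 49 50 52 56 67 69 70 73 74 76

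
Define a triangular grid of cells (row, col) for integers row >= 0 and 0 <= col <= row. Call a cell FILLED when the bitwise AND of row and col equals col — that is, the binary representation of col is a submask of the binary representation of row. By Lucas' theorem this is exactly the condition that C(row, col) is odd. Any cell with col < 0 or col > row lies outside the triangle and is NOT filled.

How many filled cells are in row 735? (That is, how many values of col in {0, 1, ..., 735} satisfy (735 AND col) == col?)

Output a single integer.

Answer: 256

Derivation:
735 in binary = 1011011111
popcount(735) = number of 1-bits in 1011011111 = 8
A col c satisfies (735 AND c) == c iff every set bit of c is also set in 735; each of the 8 set bits of 735 can independently be on or off in c.
count = 2^8 = 256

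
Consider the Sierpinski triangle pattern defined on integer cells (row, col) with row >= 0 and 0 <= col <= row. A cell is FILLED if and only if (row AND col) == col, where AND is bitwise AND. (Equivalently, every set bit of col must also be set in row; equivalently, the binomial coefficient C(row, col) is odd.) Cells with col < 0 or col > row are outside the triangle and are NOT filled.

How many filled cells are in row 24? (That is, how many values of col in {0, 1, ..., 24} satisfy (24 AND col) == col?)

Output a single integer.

24 in binary = 11000
popcount(24) = number of 1-bits in 11000 = 2
A col c satisfies (24 AND c) == c iff every set bit of c is also set in 24; each of the 2 set bits of 24 can independently be on or off in c.
count = 2^2 = 4

Answer: 4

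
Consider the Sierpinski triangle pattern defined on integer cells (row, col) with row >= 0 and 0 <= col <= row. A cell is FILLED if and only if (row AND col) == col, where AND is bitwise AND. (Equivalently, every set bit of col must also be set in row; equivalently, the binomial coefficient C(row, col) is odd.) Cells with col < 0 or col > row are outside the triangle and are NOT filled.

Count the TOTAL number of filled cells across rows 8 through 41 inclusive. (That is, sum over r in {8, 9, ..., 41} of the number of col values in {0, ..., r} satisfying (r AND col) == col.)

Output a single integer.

Answer: 282

Derivation:
r8=1000 pc1: +2 =2
r9=1001 pc2: +4 =6
r10=1010 pc2: +4 =10
r11=1011 pc3: +8 =18
r12=1100 pc2: +4 =22
r13=1101 pc3: +8 =30
r14=1110 pc3: +8 =38
r15=1111 pc4: +16 =54
r16=10000 pc1: +2 =56
r17=10001 pc2: +4 =60
r18=10010 pc2: +4 =64
r19=10011 pc3: +8 =72
r20=10100 pc2: +4 =76
r21=10101 pc3: +8 =84
r22=10110 pc3: +8 =92
r23=10111 pc4: +16 =108
r24=11000 pc2: +4 =112
r25=11001 pc3: +8 =120
r26=11010 pc3: +8 =128
r27=11011 pc4: +16 =144
r28=11100 pc3: +8 =152
r29=11101 pc4: +16 =168
r30=11110 pc4: +16 =184
r31=11111 pc5: +32 =216
r32=100000 pc1: +2 =218
r33=100001 pc2: +4 =222
r34=100010 pc2: +4 =226
r35=100011 pc3: +8 =234
r36=100100 pc2: +4 =238
r37=100101 pc3: +8 =246
r38=100110 pc3: +8 =254
r39=100111 pc4: +16 =270
r40=101000 pc2: +4 =274
r41=101001 pc3: +8 =282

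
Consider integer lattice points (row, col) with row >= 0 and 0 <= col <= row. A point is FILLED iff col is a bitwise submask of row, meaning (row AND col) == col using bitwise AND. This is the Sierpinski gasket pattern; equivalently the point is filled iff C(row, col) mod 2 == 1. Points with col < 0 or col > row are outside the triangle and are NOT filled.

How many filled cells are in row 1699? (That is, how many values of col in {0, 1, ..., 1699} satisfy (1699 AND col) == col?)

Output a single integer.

1699 in binary = 11010100011
popcount(1699) = number of 1-bits in 11010100011 = 6
A col c satisfies (1699 AND c) == c iff every set bit of c is also set in 1699; each of the 6 set bits of 1699 can independently be on or off in c.
count = 2^6 = 64

Answer: 64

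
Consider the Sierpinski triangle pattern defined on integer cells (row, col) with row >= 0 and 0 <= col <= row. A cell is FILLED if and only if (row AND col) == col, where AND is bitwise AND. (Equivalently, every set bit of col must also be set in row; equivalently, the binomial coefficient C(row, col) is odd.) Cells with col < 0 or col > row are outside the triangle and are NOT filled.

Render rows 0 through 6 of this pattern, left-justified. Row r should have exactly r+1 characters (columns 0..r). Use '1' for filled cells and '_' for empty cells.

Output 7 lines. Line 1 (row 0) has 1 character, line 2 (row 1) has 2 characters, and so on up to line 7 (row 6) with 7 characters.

r0=0: 1
r1=1: 11
r2=10: 1_1
r3=11: 1111
r4=100: 1___1
r5=101: 11__11
r6=110: 1_1_1_1

Answer: 1
11
1_1
1111
1___1
11__11
1_1_1_1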